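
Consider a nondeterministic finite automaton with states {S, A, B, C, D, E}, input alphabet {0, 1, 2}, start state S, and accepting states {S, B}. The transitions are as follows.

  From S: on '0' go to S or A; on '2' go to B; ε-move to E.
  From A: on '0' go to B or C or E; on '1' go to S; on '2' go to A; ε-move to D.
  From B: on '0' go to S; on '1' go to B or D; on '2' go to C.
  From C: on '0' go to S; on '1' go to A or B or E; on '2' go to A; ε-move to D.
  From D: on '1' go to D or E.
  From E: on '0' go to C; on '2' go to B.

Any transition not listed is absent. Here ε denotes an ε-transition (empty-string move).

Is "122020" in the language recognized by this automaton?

Start: ε-closure({S}) = {S, E}.
Read '1': {S, E} → ∅.
The set is empty and remains empty for the remaining 5 symbols.
The final set ∅ contains no accepting state.

No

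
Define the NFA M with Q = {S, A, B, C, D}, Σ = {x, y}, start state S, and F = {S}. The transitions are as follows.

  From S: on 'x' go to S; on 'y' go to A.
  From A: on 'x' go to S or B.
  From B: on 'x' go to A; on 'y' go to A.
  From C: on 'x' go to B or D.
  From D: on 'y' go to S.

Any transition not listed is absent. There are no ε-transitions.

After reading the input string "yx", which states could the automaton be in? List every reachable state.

Start in {S}.
Read 'y': {S} → {A}.
Read 'x': {A} → {S, B}.

{S, B}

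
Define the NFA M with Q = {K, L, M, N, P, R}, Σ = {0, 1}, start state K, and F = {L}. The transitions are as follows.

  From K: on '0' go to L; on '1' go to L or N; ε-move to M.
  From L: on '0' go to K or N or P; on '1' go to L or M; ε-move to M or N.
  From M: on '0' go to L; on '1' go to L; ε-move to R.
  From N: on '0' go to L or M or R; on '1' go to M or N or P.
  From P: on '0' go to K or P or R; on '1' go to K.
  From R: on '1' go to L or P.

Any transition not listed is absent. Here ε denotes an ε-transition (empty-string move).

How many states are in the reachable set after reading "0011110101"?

6

Start: ε-closure({K}) = {K, M, R}.
Read '0': K→{L}, M→{L}, R→∅; union {L}; ε-closure = {L, M, N, R}.
Read '0': L→{K, N, P}, M→{L}, N→{L, M, R}, R→∅; now {K, L, M, N, P, R}.
Read '1': K→{L, N}, L→{L, M}, M→{L}, N→{M, N, P}, P→{K}, R→{L, P}; union {K, L, M, N, P}; ε-closure = {K, L, M, N, P, R}.
Read '1': K→{L, N}, L→{L, M}, M→{L}, N→{M, N, P}, P→{K}, R→{L, P}; union {K, L, M, N, P}; ε-closure = {K, L, M, N, P, R}.
Read '1': K→{L, N}, L→{L, M}, M→{L}, N→{M, N, P}, P→{K}, R→{L, P}; union {K, L, M, N, P}; ε-closure = {K, L, M, N, P, R}.
Read '1': K→{L, N}, L→{L, M}, M→{L}, N→{M, N, P}, P→{K}, R→{L, P}; union {K, L, M, N, P}; ε-closure = {K, L, M, N, P, R}.
Read '0': K→{L}, L→{K, N, P}, M→{L}, N→{L, M, R}, P→{K, P, R}, R→∅; now {K, L, M, N, P, R}.
Read '1': K→{L, N}, L→{L, M}, M→{L}, N→{M, N, P}, P→{K}, R→{L, P}; union {K, L, M, N, P}; ε-closure = {K, L, M, N, P, R}.
Read '0': K→{L}, L→{K, N, P}, M→{L}, N→{L, M, R}, P→{K, P, R}, R→∅; now {K, L, M, N, P, R}.
Read '1': K→{L, N}, L→{L, M}, M→{L}, N→{M, N, P}, P→{K}, R→{L, P}; union {K, L, M, N, P}; ε-closure = {K, L, M, N, P, R}.
That set has 6 states.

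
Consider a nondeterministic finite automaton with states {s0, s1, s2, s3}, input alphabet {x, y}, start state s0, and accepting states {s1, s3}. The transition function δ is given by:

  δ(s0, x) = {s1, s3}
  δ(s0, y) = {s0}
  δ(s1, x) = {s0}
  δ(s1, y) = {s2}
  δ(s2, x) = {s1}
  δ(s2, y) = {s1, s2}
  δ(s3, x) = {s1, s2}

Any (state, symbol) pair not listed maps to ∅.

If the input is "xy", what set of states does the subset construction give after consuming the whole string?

{s2}

Start in {s0}.
Read 'x': {s0} → {s1, s3}.
Read 'y': {s1, s3} → {s2}.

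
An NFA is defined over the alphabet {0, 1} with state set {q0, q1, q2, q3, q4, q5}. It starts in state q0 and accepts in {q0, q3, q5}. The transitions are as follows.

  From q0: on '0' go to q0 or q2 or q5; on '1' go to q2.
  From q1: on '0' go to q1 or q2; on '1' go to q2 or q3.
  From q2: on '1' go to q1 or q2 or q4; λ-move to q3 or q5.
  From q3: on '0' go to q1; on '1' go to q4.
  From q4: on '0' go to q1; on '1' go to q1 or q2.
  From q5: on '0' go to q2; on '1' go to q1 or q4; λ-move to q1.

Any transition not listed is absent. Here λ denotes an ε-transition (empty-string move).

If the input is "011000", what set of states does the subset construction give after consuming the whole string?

{q1, q2, q3, q5}

Start in {q0}.
Read '0': {q0} → {q0, q1, q2, q3, q5}.
Read '1': {q0, q1, q2, q3, q5} → {q1, q2, q3, q4, q5}.
Read '1': {q1, q2, q3, q4, q5} → {q1, q2, q3, q4, q5}.
Read '0': {q1, q2, q3, q4, q5} → {q1, q2, q3, q5}.
Read '0': {q1, q2, q3, q5} → {q1, q2, q3, q5}.
Read '0': {q1, q2, q3, q5} → {q1, q2, q3, q5}.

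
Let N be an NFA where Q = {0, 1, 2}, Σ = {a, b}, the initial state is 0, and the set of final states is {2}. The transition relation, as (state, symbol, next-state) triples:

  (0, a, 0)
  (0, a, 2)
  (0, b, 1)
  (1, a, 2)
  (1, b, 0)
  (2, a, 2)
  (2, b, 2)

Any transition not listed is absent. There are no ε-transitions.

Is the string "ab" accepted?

Start in {0}.
Read 'a': 0→{0, 2}; now {0, 2}.
Read 'b': 0→{1}, 2→{2}; now {1, 2}.
The final set {1, 2} contains the accepting state 2.

Yes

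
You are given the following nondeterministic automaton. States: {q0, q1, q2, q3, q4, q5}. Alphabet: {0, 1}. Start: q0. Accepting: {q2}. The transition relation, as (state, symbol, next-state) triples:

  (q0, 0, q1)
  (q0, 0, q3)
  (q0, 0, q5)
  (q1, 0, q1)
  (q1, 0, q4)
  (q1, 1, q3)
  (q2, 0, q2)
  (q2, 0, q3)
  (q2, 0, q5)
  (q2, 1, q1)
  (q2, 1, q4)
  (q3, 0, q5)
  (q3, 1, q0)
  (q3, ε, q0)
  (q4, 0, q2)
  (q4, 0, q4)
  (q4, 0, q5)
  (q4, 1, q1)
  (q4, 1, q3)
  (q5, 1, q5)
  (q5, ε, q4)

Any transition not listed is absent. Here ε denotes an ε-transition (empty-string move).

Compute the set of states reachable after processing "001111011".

{q0, q1, q3, q4, q5}

Start in {q0}.
Read '0': q0→{q1, q3, q5}; union {q1, q3, q5}; ε-closure = {q0, q1, q3, q4, q5}.
Read '0': q0→{q1, q3, q5}, q1→{q1, q4}, q3→{q5}, q4→{q2, q4, q5}, q5→∅; union {q1, q2, q3, q4, q5}; ε-closure = {q0, q1, q2, q3, q4, q5}.
Read '1': q0→∅, q1→{q3}, q2→{q1, q4}, q3→{q0}, q4→{q1, q3}, q5→{q5}; now {q0, q1, q3, q4, q5}.
Read '1': q0→∅, q1→{q3}, q3→{q0}, q4→{q1, q3}, q5→{q5}; union {q0, q1, q3, q5}; ε-closure = {q0, q1, q3, q4, q5}.
Read '1': q0→∅, q1→{q3}, q3→{q0}, q4→{q1, q3}, q5→{q5}; union {q0, q1, q3, q5}; ε-closure = {q0, q1, q3, q4, q5}.
Read '1': q0→∅, q1→{q3}, q3→{q0}, q4→{q1, q3}, q5→{q5}; union {q0, q1, q3, q5}; ε-closure = {q0, q1, q3, q4, q5}.
Read '0': q0→{q1, q3, q5}, q1→{q1, q4}, q3→{q5}, q4→{q2, q4, q5}, q5→∅; union {q1, q2, q3, q4, q5}; ε-closure = {q0, q1, q2, q3, q4, q5}.
Read '1': q0→∅, q1→{q3}, q2→{q1, q4}, q3→{q0}, q4→{q1, q3}, q5→{q5}; now {q0, q1, q3, q4, q5}.
Read '1': q0→∅, q1→{q3}, q3→{q0}, q4→{q1, q3}, q5→{q5}; union {q0, q1, q3, q5}; ε-closure = {q0, q1, q3, q4, q5}.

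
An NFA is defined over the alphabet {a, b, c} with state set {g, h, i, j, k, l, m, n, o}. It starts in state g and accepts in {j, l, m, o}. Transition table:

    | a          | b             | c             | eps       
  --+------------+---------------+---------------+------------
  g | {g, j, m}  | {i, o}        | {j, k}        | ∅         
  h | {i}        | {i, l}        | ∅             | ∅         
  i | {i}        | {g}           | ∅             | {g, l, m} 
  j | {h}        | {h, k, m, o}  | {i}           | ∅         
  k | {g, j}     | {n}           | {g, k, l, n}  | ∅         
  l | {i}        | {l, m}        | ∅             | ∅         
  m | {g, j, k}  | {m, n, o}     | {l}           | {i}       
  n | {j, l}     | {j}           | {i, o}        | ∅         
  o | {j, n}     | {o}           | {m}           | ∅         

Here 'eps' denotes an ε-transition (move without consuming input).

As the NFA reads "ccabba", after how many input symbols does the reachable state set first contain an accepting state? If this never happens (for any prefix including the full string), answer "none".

Start in {g}.
Read 'c': g→{j, k}; now {j, k}.
None of the earlier sets intersect F, but {j, k} does.

1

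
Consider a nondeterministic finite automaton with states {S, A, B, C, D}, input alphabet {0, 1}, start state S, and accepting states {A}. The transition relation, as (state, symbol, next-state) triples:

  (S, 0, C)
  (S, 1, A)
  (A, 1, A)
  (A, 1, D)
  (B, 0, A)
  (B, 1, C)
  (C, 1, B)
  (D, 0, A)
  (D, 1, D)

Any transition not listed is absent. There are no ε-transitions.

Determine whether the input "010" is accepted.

Start in {S}.
Read '0': {S} → {C}.
Read '1': {C} → {B}.
Read '0': {B} → {A}.
The final set {A} contains the accepting state A.

Yes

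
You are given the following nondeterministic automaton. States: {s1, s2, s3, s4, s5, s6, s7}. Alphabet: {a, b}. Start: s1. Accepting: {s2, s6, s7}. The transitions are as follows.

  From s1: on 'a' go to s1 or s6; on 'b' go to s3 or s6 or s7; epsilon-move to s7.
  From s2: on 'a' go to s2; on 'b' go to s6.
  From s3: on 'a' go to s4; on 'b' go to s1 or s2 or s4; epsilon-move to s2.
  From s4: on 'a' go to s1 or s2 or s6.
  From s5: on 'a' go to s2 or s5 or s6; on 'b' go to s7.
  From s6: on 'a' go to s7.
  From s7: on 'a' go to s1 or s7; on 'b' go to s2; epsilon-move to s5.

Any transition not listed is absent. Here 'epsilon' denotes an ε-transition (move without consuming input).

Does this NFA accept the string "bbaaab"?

Start: ε-closure({s1}) = {s1, s5, s7}.
Read 'b': s1→{s3, s6, s7}, s5→{s7}, s7→{s2}; union {s2, s3, s6, s7}; ε-closure = {s2, s3, s5, s6, s7}.
Read 'b': s2→{s6}, s3→{s1, s2, s4}, s5→{s7}, s6→∅, s7→{s2}; union {s1, s2, s4, s6, s7}; ε-closure = {s1, s2, s4, s5, s6, s7}.
Read 'a': s1→{s1, s6}, s2→{s2}, s4→{s1, s2, s6}, s5→{s2, s5, s6}, s6→{s7}, s7→{s1, s7}; now {s1, s2, s5, s6, s7}.
Read 'a': s1→{s1, s6}, s2→{s2}, s5→{s2, s5, s6}, s6→{s7}, s7→{s1, s7}; now {s1, s2, s5, s6, s7}.
Read 'a': s1→{s1, s6}, s2→{s2}, s5→{s2, s5, s6}, s6→{s7}, s7→{s1, s7}; now {s1, s2, s5, s6, s7}.
Read 'b': s1→{s3, s6, s7}, s2→{s6}, s5→{s7}, s6→∅, s7→{s2}; union {s2, s3, s6, s7}; ε-closure = {s2, s3, s5, s6, s7}.
The final set {s2, s3, s5, s6, s7} contains the accepting states s2, s6, s7.

Yes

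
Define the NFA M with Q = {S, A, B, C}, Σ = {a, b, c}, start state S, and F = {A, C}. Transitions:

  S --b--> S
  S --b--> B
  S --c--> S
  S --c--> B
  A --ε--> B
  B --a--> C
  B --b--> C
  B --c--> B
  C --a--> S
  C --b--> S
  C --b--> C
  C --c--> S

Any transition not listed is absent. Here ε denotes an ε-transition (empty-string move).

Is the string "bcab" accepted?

Start in {S}.
Read 'b': S→{S, B}; now {S, B}.
Read 'c': S→{S, B}, B→{B}; now {S, B}.
Read 'a': S→∅, B→{C}; now {C}.
Read 'b': C→{S, C}; now {S, C}.
The final set {S, C} contains the accepting state C.

Yes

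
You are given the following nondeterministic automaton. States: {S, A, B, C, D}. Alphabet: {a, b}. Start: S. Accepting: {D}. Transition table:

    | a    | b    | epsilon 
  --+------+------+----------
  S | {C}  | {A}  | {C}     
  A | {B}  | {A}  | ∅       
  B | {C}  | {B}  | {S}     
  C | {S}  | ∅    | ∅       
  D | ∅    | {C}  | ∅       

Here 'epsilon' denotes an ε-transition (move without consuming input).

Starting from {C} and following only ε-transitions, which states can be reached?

Begin with {C}.
No ε-moves leave this set, so the closure equals the set itself.

{C}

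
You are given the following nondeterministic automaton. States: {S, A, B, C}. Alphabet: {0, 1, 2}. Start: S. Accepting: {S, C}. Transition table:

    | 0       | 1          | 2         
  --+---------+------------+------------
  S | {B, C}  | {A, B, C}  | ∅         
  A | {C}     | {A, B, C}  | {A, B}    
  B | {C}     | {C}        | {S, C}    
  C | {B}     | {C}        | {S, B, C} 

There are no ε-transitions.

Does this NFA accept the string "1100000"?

Start in {S}.
Read '1': {S} → {A, B, C}.
Read '1': {A, B, C} → {A, B, C}.
Read '0': {A, B, C} → {B, C}.
Read '0': {B, C} → {B, C}.
Read '0': {B, C} → {B, C}.
Read '0': {B, C} → {B, C}.
Read '0': {B, C} → {B, C}.
The final set {B, C} contains the accepting state C.

Yes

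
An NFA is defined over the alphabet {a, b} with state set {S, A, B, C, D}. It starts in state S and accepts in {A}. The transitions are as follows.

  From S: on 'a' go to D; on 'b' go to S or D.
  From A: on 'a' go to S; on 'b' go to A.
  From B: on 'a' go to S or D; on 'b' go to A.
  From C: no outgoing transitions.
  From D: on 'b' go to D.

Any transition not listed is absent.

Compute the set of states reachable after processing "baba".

Start in {S}.
Read 'b': S→{S, D}; now {S, D}.
Read 'a': S→{D}, D→∅; now {D}.
Read 'b': D→{D}; now {D}.
Read 'a': D→∅; now ∅.

∅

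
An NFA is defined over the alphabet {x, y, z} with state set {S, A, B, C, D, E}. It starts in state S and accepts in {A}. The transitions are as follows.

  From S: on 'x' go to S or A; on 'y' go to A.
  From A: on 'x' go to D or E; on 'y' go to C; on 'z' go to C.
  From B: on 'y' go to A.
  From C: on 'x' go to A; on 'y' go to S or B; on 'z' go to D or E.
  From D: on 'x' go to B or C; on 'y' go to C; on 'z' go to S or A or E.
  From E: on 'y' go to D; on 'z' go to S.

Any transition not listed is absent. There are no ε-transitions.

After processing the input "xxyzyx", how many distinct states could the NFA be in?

Start in {S}.
Read 'x': S→{S, A}; now {S, A}.
Read 'x': S→{S, A}, A→{D, E}; now {S, A, D, E}.
Read 'y': S→{A}, A→{C}, D→{C}, E→{D}; now {A, C, D}.
Read 'z': A→{C}, C→{D, E}, D→{S, A, E}; now {S, A, C, D, E}.
Read 'y': S→{A}, A→{C}, C→{S, B}, D→{C}, E→{D}; now {S, A, B, C, D}.
Read 'x': S→{S, A}, A→{D, E}, B→∅, C→{A}, D→{B, C}; now {S, A, B, C, D, E}.
That set has 6 states.

6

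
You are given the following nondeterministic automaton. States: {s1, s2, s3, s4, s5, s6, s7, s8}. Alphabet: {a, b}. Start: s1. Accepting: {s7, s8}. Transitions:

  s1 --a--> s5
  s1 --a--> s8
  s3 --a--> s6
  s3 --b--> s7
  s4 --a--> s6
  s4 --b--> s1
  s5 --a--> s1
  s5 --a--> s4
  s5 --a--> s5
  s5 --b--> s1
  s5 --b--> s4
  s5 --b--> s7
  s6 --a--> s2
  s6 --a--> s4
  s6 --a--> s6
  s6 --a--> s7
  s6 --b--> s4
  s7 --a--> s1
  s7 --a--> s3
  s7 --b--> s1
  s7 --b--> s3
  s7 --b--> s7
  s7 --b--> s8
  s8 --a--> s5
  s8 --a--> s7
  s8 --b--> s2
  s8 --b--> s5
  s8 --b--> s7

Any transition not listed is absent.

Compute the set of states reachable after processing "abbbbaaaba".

Start in {s1}.
Read 'a': {s1} → {s5, s8}.
Read 'b': {s5, s8} → {s1, s2, s4, s5, s7}.
Read 'b': {s1, s2, s4, s5, s7} → {s1, s3, s4, s7, s8}.
Read 'b': {s1, s3, s4, s7, s8} → {s1, s2, s3, s5, s7, s8}.
Read 'b': {s1, s2, s3, s5, s7, s8} → {s1, s2, s3, s4, s5, s7, s8}.
Read 'a': {s1, s2, s3, s4, s5, s7, s8} → {s1, s3, s4, s5, s6, s7, s8}.
Read 'a': {s1, s3, s4, s5, s6, s7, s8} → {s1, s2, s3, s4, s5, s6, s7, s8}.
Read 'a': {s1, s2, s3, s4, s5, s6, s7, s8} → {s1, s2, s3, s4, s5, s6, s7, s8}.
Read 'b': {s1, s2, s3, s4, s5, s6, s7, s8} → {s1, s2, s3, s4, s5, s7, s8}.
Read 'a': {s1, s2, s3, s4, s5, s7, s8} → {s1, s3, s4, s5, s6, s7, s8}.

{s1, s3, s4, s5, s6, s7, s8}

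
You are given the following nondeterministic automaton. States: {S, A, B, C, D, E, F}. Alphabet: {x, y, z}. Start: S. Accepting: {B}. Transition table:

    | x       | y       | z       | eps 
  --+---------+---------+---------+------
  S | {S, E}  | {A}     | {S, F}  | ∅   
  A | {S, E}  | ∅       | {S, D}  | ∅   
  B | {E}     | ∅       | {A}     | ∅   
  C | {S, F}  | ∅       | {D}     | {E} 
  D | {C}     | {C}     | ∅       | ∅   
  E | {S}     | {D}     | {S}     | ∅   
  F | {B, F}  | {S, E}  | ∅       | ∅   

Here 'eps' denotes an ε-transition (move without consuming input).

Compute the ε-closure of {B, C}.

Begin with {B, C}.
ε-move C → E; add E.

{B, C, E}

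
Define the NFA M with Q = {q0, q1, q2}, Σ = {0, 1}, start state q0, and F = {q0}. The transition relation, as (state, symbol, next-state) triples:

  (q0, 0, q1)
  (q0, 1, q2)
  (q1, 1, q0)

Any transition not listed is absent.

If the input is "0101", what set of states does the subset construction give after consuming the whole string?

{q0}

Start in {q0}.
Read '0': q0→{q1}; now {q1}.
Read '1': q1→{q0}; now {q0}.
Read '0': q0→{q1}; now {q1}.
Read '1': q1→{q0}; now {q0}.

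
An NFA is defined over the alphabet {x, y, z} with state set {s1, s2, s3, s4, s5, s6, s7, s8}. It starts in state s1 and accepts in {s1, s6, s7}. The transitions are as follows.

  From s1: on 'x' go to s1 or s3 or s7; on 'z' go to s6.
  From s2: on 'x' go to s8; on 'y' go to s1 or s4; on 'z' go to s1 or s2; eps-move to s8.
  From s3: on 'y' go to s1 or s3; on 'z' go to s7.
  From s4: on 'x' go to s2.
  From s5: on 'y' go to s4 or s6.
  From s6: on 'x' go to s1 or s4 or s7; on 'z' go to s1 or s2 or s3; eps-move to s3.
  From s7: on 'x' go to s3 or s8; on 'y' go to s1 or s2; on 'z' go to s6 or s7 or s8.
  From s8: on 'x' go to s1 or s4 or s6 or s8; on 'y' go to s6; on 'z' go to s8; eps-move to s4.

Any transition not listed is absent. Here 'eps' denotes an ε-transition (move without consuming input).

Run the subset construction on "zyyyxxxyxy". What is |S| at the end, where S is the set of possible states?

6

Start in {s1}.
Read 'z': {s1} → {s3, s6}.
Read 'y': {s3, s6} → {s1, s3}.
Read 'y': {s1, s3} → {s1, s3}.
Read 'y': {s1, s3} → {s1, s3}.
Read 'x': {s1, s3} → {s1, s3, s7}.
Read 'x': {s1, s3, s7} → {s1, s3, s4, s7, s8}.
Read 'x': {s1, s3, s4, s7, s8} → {s1, s2, s3, s4, s6, s7, s8}.
Read 'y': {s1, s2, s3, s4, s6, s7, s8} → {s1, s2, s3, s4, s6, s8}.
Read 'x': {s1, s2, s3, s4, s6, s8} → {s1, s2, s3, s4, s6, s7, s8}.
Read 'y': {s1, s2, s3, s4, s6, s7, s8} → {s1, s2, s3, s4, s6, s8}.
That set has 6 states.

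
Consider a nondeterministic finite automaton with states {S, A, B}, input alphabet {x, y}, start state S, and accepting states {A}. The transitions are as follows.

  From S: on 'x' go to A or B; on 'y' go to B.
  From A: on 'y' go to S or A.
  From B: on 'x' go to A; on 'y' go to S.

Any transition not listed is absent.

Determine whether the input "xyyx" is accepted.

Yes

Start in {S}.
Read 'x': {S} → {A, B}.
Read 'y': {A, B} → {S, A}.
Read 'y': {S, A} → {S, A, B}.
Read 'x': {S, A, B} → {A, B}.
The final set {A, B} contains the accepting state A.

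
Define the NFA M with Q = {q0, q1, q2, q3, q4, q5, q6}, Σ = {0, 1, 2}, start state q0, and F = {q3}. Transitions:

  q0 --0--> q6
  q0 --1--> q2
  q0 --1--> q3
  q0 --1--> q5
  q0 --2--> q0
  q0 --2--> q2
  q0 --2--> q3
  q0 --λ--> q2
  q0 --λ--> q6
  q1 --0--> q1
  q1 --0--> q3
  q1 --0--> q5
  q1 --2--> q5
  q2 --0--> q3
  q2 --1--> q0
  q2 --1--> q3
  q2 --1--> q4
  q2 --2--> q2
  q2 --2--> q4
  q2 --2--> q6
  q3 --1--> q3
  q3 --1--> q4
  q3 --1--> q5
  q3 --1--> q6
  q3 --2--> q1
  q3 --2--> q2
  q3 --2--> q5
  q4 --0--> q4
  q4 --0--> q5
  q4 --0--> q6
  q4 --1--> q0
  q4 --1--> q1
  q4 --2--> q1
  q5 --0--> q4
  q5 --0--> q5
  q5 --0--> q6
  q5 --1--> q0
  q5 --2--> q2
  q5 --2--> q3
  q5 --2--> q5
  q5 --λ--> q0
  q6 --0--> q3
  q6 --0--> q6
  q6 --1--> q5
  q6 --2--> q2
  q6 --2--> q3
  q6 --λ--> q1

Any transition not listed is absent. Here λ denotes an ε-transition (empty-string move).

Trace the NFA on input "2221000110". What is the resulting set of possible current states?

Start: ε-closure({q0}) = {q0, q1, q2, q6}.
Read '2': q0→{q0, q2, q3}, q1→{q5}, q2→{q2, q4, q6}, q6→{q2, q3}; union {q0, q2, q3, q4, q5, q6}; ε-closure = {q0, q1, q2, q3, q4, q5, q6}.
Read '2': q0→{q0, q2, q3}, q1→{q5}, q2→{q2, q4, q6}, q3→{q1, q2, q5}, q4→{q1}, q5→{q2, q3, q5}, q6→{q2, q3}; now {q0, q1, q2, q3, q4, q5, q6}.
Read '2': q0→{q0, q2, q3}, q1→{q5}, q2→{q2, q4, q6}, q3→{q1, q2, q5}, q4→{q1}, q5→{q2, q3, q5}, q6→{q2, q3}; now {q0, q1, q2, q3, q4, q5, q6}.
Read '1': q0→{q2, q3, q5}, q1→∅, q2→{q0, q3, q4}, q3→{q3, q4, q5, q6}, q4→{q0, q1}, q5→{q0}, q6→{q5}; now {q0, q1, q2, q3, q4, q5, q6}.
Read '0': q0→{q6}, q1→{q1, q3, q5}, q2→{q3}, q3→∅, q4→{q4, q5, q6}, q5→{q4, q5, q6}, q6→{q3, q6}; union {q1, q3, q4, q5, q6}; ε-closure = {q0, q1, q2, q3, q4, q5, q6}.
Read '0': q0→{q6}, q1→{q1, q3, q5}, q2→{q3}, q3→∅, q4→{q4, q5, q6}, q5→{q4, q5, q6}, q6→{q3, q6}; union {q1, q3, q4, q5, q6}; ε-closure = {q0, q1, q2, q3, q4, q5, q6}.
Read '0': q0→{q6}, q1→{q1, q3, q5}, q2→{q3}, q3→∅, q4→{q4, q5, q6}, q5→{q4, q5, q6}, q6→{q3, q6}; union {q1, q3, q4, q5, q6}; ε-closure = {q0, q1, q2, q3, q4, q5, q6}.
Read '1': q0→{q2, q3, q5}, q1→∅, q2→{q0, q3, q4}, q3→{q3, q4, q5, q6}, q4→{q0, q1}, q5→{q0}, q6→{q5}; now {q0, q1, q2, q3, q4, q5, q6}.
Read '1': q0→{q2, q3, q5}, q1→∅, q2→{q0, q3, q4}, q3→{q3, q4, q5, q6}, q4→{q0, q1}, q5→{q0}, q6→{q5}; now {q0, q1, q2, q3, q4, q5, q6}.
Read '0': q0→{q6}, q1→{q1, q3, q5}, q2→{q3}, q3→∅, q4→{q4, q5, q6}, q5→{q4, q5, q6}, q6→{q3, q6}; union {q1, q3, q4, q5, q6}; ε-closure = {q0, q1, q2, q3, q4, q5, q6}.

{q0, q1, q2, q3, q4, q5, q6}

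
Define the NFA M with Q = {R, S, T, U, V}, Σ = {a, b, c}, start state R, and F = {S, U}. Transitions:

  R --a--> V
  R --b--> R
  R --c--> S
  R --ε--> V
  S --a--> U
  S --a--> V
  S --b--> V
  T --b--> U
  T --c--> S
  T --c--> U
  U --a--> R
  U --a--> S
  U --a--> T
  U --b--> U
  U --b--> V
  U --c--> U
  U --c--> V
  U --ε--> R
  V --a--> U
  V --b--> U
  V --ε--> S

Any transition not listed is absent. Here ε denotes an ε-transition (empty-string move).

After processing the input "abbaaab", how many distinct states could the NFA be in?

Start: ε-closure({R}) = {R, S, V}.
Read 'a': R→{V}, S→{U, V}, V→{U}; union {U, V}; ε-closure = {R, S, U, V}.
Read 'b': R→{R}, S→{V}, U→{U, V}, V→{U}; union {R, U, V}; ε-closure = {R, S, U, V}.
Read 'b': R→{R}, S→{V}, U→{U, V}, V→{U}; union {R, U, V}; ε-closure = {R, S, U, V}.
Read 'a': R→{V}, S→{U, V}, U→{R, S, T}, V→{U}; now {R, S, T, U, V}.
Read 'a': R→{V}, S→{U, V}, T→∅, U→{R, S, T}, V→{U}; now {R, S, T, U, V}.
Read 'a': R→{V}, S→{U, V}, T→∅, U→{R, S, T}, V→{U}; now {R, S, T, U, V}.
Read 'b': R→{R}, S→{V}, T→{U}, U→{U, V}, V→{U}; union {R, U, V}; ε-closure = {R, S, U, V}.
That set has 4 states.

4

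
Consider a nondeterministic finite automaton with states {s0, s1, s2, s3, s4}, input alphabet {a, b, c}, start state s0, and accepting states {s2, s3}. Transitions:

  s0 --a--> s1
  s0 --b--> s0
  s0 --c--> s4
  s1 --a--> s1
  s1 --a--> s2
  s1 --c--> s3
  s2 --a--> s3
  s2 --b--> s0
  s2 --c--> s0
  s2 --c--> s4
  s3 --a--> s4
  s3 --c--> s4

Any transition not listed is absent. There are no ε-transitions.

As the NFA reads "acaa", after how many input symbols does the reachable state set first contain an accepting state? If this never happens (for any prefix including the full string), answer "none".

2

Start in {s0}.
Read 'a': s0→{s1}; now {s1}.
Read 'c': s1→{s3}; now {s3}.
None of the earlier sets intersect F, but {s3} does.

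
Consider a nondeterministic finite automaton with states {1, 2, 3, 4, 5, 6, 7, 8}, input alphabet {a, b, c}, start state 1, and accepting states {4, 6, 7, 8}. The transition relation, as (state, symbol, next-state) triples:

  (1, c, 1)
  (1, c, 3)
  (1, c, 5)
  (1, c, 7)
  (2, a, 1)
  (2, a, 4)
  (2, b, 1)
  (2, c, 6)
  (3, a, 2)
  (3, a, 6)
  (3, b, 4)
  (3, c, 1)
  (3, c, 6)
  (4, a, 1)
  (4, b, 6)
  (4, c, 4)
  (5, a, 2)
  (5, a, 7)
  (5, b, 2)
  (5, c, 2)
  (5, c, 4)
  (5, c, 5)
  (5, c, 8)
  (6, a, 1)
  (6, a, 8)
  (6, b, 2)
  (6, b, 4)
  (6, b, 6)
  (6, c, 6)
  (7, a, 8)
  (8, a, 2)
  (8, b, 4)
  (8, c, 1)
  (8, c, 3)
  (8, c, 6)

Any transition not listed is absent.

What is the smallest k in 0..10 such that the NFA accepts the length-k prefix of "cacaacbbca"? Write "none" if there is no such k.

1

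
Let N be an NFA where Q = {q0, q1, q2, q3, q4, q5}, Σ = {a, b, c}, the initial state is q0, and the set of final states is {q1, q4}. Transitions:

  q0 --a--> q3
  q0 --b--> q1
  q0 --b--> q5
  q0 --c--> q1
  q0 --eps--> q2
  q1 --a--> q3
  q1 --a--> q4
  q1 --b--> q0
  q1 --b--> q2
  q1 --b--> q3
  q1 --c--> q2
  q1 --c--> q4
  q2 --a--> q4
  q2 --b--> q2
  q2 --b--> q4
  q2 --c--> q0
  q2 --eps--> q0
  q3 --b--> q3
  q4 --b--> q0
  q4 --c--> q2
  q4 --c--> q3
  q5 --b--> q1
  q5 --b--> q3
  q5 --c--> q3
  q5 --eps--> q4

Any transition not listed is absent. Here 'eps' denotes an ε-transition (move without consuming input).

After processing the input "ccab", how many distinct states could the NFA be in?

3

Start: ε-closure({q0}) = {q0, q2}.
Read 'c': q0→{q1}, q2→{q0}; union {q0, q1}; ε-closure = {q0, q1, q2}.
Read 'c': q0→{q1}, q1→{q2, q4}, q2→{q0}; now {q0, q1, q2, q4}.
Read 'a': q0→{q3}, q1→{q3, q4}, q2→{q4}, q4→∅; now {q3, q4}.
Read 'b': q3→{q3}, q4→{q0}; union {q0, q3}; ε-closure = {q0, q2, q3}.
That set has 3 states.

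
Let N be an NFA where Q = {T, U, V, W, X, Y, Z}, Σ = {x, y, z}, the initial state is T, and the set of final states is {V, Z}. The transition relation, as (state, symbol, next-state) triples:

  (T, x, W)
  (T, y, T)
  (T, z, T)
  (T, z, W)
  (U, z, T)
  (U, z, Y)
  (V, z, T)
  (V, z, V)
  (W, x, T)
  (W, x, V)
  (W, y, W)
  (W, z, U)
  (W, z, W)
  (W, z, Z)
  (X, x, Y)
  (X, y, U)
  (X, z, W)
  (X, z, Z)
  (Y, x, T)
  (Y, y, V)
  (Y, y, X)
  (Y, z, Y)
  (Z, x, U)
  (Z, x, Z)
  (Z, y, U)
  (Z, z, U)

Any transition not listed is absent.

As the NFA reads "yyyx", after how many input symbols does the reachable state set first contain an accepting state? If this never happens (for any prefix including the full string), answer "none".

none

Start in {T}.
Read 'y': {T} → {T}.
Read 'y': {T} → {T}.
Read 'y': {T} → {T}.
Read 'x': {T} → {W}.
No reachable set along the way intersects F.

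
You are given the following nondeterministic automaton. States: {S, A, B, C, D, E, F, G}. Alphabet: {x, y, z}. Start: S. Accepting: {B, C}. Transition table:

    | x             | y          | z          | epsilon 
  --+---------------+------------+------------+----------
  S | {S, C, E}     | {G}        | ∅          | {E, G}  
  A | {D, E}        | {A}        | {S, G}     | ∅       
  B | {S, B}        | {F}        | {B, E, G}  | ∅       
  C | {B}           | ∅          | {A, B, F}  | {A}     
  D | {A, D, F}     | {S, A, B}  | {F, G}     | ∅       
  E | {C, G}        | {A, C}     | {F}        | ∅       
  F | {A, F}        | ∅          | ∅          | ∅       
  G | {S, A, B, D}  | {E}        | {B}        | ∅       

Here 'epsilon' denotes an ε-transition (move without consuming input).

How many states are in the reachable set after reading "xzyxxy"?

7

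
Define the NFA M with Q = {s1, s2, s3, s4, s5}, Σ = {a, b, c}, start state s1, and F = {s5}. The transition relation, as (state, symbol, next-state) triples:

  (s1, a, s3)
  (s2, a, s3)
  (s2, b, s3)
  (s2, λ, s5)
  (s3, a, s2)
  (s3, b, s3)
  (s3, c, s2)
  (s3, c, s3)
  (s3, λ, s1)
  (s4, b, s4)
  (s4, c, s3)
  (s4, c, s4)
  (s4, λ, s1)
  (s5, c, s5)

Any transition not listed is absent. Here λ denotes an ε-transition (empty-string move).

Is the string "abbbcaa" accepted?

Yes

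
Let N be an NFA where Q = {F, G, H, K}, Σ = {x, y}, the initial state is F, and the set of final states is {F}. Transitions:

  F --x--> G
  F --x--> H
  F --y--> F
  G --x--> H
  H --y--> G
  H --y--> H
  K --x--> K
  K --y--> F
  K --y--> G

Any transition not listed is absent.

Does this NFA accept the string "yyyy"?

Yes

Start in {F}.
Read 'y': {F} → {F}.
Read 'y': {F} → {F}.
Read 'y': {F} → {F}.
Read 'y': {F} → {F}.
The final set {F} contains the accepting state F.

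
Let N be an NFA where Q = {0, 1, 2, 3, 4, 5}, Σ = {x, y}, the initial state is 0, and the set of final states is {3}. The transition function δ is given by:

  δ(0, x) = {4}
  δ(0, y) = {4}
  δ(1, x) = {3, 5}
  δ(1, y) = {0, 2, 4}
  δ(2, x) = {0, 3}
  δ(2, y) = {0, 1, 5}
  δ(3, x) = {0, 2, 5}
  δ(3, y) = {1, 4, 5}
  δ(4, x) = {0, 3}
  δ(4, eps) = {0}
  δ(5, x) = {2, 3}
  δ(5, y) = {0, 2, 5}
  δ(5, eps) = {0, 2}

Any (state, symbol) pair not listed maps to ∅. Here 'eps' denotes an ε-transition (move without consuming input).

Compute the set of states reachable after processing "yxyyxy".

Start in {0}.
Read 'y': {0} → {0, 4}.
Read 'x': {0, 4} → {0, 3, 4}.
Read 'y': {0, 3, 4} → {0, 1, 2, 4, 5}.
Read 'y': {0, 1, 2, 4, 5} → {0, 1, 2, 4, 5}.
Read 'x': {0, 1, 2, 4, 5} → {0, 2, 3, 4, 5}.
Read 'y': {0, 2, 3, 4, 5} → {0, 1, 2, 4, 5}.

{0, 1, 2, 4, 5}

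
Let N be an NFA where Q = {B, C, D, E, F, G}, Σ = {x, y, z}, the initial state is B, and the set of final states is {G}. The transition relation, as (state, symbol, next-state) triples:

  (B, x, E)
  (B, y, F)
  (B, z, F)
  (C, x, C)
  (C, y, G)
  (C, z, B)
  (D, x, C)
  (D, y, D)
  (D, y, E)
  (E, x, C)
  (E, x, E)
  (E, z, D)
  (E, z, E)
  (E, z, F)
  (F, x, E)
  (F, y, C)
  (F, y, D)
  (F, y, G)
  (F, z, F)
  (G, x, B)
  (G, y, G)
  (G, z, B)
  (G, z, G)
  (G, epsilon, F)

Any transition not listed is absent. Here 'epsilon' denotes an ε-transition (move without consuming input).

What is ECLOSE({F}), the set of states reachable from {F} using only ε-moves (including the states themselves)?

Begin with {F}.
No ε-moves leave this set, so the closure equals the set itself.

{F}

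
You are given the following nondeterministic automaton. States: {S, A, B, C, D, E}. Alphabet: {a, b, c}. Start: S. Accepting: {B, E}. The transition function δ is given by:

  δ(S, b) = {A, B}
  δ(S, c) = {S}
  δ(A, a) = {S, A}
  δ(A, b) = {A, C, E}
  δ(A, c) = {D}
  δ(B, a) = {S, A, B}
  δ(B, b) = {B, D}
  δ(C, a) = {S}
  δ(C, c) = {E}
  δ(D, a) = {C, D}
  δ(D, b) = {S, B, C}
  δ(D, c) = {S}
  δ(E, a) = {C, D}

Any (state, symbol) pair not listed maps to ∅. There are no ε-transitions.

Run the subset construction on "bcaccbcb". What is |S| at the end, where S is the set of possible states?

3

Start in {S}.
Read 'b': S→{A, B}; now {A, B}.
Read 'c': A→{D}, B→∅; now {D}.
Read 'a': D→{C, D}; now {C, D}.
Read 'c': C→{E}, D→{S}; now {S, E}.
Read 'c': S→{S}, E→∅; now {S}.
Read 'b': S→{A, B}; now {A, B}.
Read 'c': A→{D}, B→∅; now {D}.
Read 'b': D→{S, B, C}; now {S, B, C}.
That set has 3 states.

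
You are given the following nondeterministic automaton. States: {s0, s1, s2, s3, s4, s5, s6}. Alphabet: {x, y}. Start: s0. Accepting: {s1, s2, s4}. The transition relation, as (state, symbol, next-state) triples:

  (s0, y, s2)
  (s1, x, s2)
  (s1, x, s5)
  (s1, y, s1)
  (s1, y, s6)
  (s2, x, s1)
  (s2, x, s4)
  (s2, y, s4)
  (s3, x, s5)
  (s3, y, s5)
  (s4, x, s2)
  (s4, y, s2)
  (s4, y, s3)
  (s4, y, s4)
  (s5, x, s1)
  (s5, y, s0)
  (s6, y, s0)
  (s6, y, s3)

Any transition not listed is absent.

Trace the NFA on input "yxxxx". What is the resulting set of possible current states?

Start in {s0}.
Read 'y': {s0} → {s2}.
Read 'x': {s2} → {s1, s4}.
Read 'x': {s1, s4} → {s2, s5}.
Read 'x': {s2, s5} → {s1, s4}.
Read 'x': {s1, s4} → {s2, s5}.

{s2, s5}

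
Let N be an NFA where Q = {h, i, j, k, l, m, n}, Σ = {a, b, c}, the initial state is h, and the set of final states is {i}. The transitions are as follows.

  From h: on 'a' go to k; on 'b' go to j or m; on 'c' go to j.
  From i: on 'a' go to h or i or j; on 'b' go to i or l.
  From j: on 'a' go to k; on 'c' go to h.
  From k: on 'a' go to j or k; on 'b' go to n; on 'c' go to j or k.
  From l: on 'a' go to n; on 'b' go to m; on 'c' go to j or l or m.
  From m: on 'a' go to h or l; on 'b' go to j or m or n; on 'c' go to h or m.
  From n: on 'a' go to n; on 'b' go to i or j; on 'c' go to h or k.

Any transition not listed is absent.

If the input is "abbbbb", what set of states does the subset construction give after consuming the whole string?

Start in {h}.
Read 'a': h→{k}; now {k}.
Read 'b': k→{n}; now {n}.
Read 'b': n→{i, j}; now {i, j}.
Read 'b': i→{i, l}, j→∅; now {i, l}.
Read 'b': i→{i, l}, l→{m}; now {i, l, m}.
Read 'b': i→{i, l}, l→{m}, m→{j, m, n}; now {i, j, l, m, n}.

{i, j, l, m, n}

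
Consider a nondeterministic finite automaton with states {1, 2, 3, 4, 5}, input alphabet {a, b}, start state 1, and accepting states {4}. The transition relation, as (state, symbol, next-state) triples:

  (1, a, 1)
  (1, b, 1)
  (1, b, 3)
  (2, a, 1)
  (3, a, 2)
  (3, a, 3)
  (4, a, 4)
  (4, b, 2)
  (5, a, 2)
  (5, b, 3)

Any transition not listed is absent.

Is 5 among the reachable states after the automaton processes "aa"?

Start in {1}.
Read 'a': {1} → {1}.
Read 'a': {1} → {1}.
State 5 is not in {1}.

No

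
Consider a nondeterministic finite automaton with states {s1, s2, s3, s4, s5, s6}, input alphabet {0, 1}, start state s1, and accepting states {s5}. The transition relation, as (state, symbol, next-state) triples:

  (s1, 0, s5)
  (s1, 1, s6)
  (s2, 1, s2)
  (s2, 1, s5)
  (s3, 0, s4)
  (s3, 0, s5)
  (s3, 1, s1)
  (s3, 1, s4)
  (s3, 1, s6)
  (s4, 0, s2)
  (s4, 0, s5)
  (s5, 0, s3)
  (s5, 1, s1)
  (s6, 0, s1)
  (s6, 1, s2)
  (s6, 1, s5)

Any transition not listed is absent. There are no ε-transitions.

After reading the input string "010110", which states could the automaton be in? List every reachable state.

Start in {s1}.
Read '0': {s1} → {s5}.
Read '1': {s5} → {s1}.
Read '0': {s1} → {s5}.
Read '1': {s5} → {s1}.
Read '1': {s1} → {s6}.
Read '0': {s6} → {s1}.

{s1}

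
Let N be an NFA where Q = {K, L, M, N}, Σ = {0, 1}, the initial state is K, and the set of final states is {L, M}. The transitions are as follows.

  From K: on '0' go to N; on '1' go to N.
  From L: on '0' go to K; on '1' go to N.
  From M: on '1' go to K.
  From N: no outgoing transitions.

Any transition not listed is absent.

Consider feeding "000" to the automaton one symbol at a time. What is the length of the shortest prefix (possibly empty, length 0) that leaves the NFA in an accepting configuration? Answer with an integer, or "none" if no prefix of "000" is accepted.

none

Start in {K}.
Read '0': {K} → {N}.
Read '0': {N} → ∅.
The set is empty and remains empty for the remaining 1 symbol.
No reachable set along the way intersects F.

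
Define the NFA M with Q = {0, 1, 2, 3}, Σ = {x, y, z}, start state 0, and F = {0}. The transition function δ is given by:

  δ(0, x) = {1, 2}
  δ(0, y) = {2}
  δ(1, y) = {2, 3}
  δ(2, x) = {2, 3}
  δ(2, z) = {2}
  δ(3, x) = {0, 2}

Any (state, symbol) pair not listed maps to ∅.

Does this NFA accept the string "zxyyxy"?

No

Start in {0}.
Read 'z': {0} → ∅.
The set is empty and remains empty for the remaining 5 symbols.
The final set ∅ contains no accepting state.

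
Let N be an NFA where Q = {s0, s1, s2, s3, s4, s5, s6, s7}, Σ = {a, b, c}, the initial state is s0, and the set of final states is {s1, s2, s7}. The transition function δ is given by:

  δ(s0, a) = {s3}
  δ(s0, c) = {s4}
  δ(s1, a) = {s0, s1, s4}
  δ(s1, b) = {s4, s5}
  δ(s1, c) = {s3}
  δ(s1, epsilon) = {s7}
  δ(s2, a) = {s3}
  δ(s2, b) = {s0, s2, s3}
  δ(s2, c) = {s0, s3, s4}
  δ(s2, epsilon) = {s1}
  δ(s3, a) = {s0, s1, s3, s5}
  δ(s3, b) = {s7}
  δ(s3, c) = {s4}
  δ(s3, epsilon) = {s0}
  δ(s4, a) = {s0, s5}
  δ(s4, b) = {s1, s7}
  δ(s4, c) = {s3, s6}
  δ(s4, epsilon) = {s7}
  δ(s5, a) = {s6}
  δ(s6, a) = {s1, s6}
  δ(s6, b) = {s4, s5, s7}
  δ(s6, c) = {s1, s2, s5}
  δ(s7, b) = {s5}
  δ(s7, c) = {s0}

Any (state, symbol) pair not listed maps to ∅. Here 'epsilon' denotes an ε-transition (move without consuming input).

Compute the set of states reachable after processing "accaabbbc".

Start in {s0}.
Read 'a': {s0} → {s0, s3}.
Read 'c': {s0, s3} → {s4, s7}.
Read 'c': {s4, s7} → {s0, s3, s6}.
Read 'a': {s0, s3, s6} → {s0, s1, s3, s5, s6, s7}.
Read 'a': {s0, s1, s3, s5, s6, s7} → {s0, s1, s3, s4, s5, s6, s7}.
Read 'b': {s0, s1, s3, s4, s5, s6, s7} → {s1, s4, s5, s7}.
Read 'b': {s1, s4, s5, s7} → {s1, s4, s5, s7}.
Read 'b': {s1, s4, s5, s7} → {s1, s4, s5, s7}.
Read 'c': {s1, s4, s5, s7} → {s0, s3, s6}.

{s0, s3, s6}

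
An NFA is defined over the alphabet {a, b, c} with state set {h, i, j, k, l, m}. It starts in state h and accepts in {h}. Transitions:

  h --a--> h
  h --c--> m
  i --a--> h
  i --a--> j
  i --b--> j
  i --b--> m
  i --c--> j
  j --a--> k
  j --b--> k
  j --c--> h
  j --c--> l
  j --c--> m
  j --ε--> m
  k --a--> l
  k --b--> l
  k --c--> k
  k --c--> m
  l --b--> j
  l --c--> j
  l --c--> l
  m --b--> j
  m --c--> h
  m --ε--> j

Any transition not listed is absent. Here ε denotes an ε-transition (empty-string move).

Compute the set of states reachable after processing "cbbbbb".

Start in {h}.
Read 'c': h→{m}; union {m}; ε-closure = {j, m}.
Read 'b': j→{k}, m→{j}; union {j, k}; ε-closure = {j, k, m}.
Read 'b': j→{k}, k→{l}, m→{j}; union {j, k, l}; ε-closure = {j, k, l, m}.
Read 'b': j→{k}, k→{l}, l→{j}, m→{j}; union {j, k, l}; ε-closure = {j, k, l, m}.
Read 'b': j→{k}, k→{l}, l→{j}, m→{j}; union {j, k, l}; ε-closure = {j, k, l, m}.
Read 'b': j→{k}, k→{l}, l→{j}, m→{j}; union {j, k, l}; ε-closure = {j, k, l, m}.

{j, k, l, m}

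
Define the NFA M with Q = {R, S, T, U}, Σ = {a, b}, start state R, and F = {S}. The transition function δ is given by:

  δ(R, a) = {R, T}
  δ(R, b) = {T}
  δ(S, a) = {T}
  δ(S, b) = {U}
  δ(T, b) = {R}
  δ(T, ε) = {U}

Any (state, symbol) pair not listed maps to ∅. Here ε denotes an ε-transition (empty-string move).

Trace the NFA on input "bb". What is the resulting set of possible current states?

Start in {R}.
Read 'b': {R} → {T, U}.
Read 'b': {T, U} → {R}.

{R}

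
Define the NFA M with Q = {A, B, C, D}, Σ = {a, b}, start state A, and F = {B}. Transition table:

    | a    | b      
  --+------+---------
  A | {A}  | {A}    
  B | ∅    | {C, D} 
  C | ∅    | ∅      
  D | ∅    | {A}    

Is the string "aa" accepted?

Start in {A}.
Read 'a': A→{A}; now {A}.
Read 'a': A→{A}; now {A}.
The final set {A} contains no accepting state.

No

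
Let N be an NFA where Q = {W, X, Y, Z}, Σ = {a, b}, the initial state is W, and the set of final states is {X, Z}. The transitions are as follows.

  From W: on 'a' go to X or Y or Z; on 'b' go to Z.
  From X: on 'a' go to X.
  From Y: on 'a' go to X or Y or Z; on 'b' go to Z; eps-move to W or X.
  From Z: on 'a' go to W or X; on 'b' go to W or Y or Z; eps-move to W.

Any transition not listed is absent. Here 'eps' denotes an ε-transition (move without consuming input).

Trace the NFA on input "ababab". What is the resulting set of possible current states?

{W, X, Y, Z}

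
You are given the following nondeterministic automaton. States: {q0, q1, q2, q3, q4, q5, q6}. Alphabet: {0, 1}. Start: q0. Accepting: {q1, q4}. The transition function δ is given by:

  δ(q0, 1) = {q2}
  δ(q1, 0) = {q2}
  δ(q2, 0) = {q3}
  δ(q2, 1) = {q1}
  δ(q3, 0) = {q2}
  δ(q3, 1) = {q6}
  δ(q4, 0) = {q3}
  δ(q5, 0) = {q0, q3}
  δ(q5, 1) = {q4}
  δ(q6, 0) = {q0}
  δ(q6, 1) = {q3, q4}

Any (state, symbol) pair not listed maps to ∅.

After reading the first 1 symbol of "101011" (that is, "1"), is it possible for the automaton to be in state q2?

Start in {q0}.
Read '1': q0→{q2}; now {q2}.
State q2 is in {q2}.

Yes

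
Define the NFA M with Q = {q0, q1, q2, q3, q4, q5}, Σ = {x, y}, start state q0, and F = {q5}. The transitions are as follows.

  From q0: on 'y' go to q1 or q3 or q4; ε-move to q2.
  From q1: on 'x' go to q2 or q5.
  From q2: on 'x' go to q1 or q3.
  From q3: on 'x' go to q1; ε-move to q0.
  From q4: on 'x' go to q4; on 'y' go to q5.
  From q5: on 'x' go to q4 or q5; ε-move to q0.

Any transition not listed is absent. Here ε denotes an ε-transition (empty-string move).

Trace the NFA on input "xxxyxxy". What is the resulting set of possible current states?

{q0, q1, q2, q3, q4, q5}

Start: ε-closure({q0}) = {q0, q2}.
Read 'x': {q0, q2} → {q0, q1, q2, q3}.
Read 'x': {q0, q1, q2, q3} → {q0, q1, q2, q3, q5}.
Read 'x': {q0, q1, q2, q3, q5} → {q0, q1, q2, q3, q4, q5}.
Read 'y': {q0, q1, q2, q3, q4, q5} → {q0, q1, q2, q3, q4, q5}.
Read 'x': {q0, q1, q2, q3, q4, q5} → {q0, q1, q2, q3, q4, q5}.
Read 'x': {q0, q1, q2, q3, q4, q5} → {q0, q1, q2, q3, q4, q5}.
Read 'y': {q0, q1, q2, q3, q4, q5} → {q0, q1, q2, q3, q4, q5}.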